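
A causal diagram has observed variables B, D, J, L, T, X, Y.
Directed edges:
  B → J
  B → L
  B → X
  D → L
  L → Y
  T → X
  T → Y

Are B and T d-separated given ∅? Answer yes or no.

Yes — B ⊥ T | ∅.

Bayes-Ball from B | ∅ reaches {J,L,X,Y}.
T ∉ reach(B|∅) ⇒ B ⊥ T | ∅.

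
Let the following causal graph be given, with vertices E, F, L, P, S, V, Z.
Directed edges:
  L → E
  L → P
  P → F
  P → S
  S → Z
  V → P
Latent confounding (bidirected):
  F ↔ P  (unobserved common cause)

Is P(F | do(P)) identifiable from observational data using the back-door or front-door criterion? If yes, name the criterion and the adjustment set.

desc(P)\{P}={F,S,Z}; candidates ⊆ {E,L,V}.
P↔F: latent back-door arc(s) into P.
size 0: {}; under {} P still reaches {E,F,L,V} ∋ F.
size 1: {E}, {L}, {V}; under {E} P still reaches {F,L,V} ∋ F.
size 2: {E,L}, {E,V}, {L,V}; under {E,L} P still reaches {F,V} ∋ F.
P↔F cannot be blocked by any observed set — no back-door set.
No mediator lies on a directed P→…→F path.
Neither criterion identifies P(F|do(P)) in this graph.

P(F|do(P)): not identifiable (no BD/FD set).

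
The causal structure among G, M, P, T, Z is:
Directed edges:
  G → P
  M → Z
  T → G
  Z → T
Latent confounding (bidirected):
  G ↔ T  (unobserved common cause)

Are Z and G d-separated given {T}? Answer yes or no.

No — Z and G are d-connected given {T}.

Bayes-Ball from Z | {T} reaches {G,M,P}.
G ∈ reach(Z|{T}) ⇒ Z ⊥̸ G | {T}.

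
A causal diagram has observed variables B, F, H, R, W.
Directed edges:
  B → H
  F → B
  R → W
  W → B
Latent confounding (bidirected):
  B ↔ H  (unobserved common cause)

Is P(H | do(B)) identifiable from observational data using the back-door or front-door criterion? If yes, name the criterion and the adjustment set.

desc(B)\{B}={H}; candidates ⊆ {F,R,W}.
B↔H: latent back-door arc(s) into B.
size 0: {}; under {} B still reaches {F,H,R,W} ∋ H.
size 1: {F}, {R}, {W}; under {F} B still reaches {H,R,W} ∋ H.
size 2: {F,R}, {F,W}, {R,W}; under {F,R} B still reaches {H,W} ∋ H.
B↔H cannot be blocked by any observed set — no back-door set.
No mediator lies on a directed B→…→H path.
Neither criterion identifies P(H|do(B)) in this graph.

P(H|do(B)): not identifiable (no BD/FD set).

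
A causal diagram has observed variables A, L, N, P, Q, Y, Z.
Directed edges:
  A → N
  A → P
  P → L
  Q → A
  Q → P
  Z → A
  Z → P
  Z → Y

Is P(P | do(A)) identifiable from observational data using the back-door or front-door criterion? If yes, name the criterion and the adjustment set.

desc(A)\{A}={L,N,P}; candidates ⊆ {Q,Y,Z}.
size 0: {}; under {} A still reaches {L,P,Q,Y,Z} ∋ P.
size 1: {Q}, {Y}, {Z}; under {Q} A still reaches {L,P,Y,Z} ∋ P.
{Q,Z}: A⊥P given {Q,Z} in G with A→· removed — back-door holds.
P(P|do(A)) = Σ_{Q,Z} P(P|A,Q,Z)·P(Q,Z).

P(P|do(A)): backdoor, adjust for {Q, Z}.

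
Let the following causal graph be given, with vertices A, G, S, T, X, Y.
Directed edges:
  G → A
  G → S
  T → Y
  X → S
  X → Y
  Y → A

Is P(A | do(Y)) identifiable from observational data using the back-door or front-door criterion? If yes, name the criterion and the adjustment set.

P(A|do(Y)): backdoor, adjust for ∅.

desc(Y)\{Y}={A}; candidates ⊆ {G,S,T,X}.
∅: Y⊥A given ∅ in G with Y→· removed — back-door holds.
P(A|do(Y)) = P(A|Y) — no adjustment needed.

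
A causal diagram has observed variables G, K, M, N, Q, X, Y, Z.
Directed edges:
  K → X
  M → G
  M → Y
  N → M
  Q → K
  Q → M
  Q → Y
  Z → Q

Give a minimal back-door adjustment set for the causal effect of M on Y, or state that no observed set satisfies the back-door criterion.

desc(M)\{M}={G,Y}; candidates ⊆ {K,N,Q,X,Z}.
size 0: {}; under {} M still reaches {K,N,Q,X,Y,Z} ∋ Y.
{Q}: M⊥Y given {Q} in G with M→· removed — back-door holds.

M→Y: minimal back-door set {Q}.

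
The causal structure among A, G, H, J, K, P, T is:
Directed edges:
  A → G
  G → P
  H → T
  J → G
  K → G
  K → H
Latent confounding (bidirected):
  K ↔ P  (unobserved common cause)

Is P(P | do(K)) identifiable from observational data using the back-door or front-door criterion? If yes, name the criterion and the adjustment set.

P(P|do(K)): frontdoor, adjust for {G}.

desc(K)\{K}={G,H,P,T}; candidates ⊆ {A,J}.
K↔P: latent back-door arc(s) into K.
size 0: {}; under {} K still reaches {P} ∋ P.
size 1: {A}, {J}; under {A} K still reaches {P} ∋ P.
size 2: {A,J}; under {A,J} K still reaches {P} ∋ P.
K↔P cannot be blocked by any observed set — no back-door set.
{G}: (i) intercepts every directed K→P path; (ii) no back-door K→{G}; (iii) {K} blocks every back-door {G}→P. Front-door holds.
P(P|do(K)) = Σ_{G} P(G|K) Σ_{K'} P(P|G,K')P(K').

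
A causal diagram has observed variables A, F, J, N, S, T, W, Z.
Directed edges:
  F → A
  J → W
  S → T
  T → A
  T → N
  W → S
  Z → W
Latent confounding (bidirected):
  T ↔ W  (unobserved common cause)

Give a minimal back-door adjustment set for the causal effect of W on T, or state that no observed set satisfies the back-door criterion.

desc(W)\{W}={A,N,S,T}; candidates ⊆ {F,J,Z}.
W↔T: latent back-door arc(s) into W.
size 0: {}; under {} W still reaches {A,J,N,T,Z} ∋ T.
size 1: {F}, {J}, {Z}; under {F} W still reaches {A,J,N,T,Z} ∋ T.
size 2: {F,J}, {F,Z}, {J,Z}; under {F,J} W still reaches {A,N,T,Z} ∋ T.
W↔T cannot be blocked by any observed set — no back-door set.

W→T: no observed back-door set.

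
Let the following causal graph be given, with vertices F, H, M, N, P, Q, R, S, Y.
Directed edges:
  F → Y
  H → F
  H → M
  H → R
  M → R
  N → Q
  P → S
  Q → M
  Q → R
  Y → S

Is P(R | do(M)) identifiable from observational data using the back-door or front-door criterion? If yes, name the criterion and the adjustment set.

desc(M)\{M}={R}; candidates ⊆ {F,H,N,P,Q,S,Y}.
size 0: {}; under {} M still reaches {F,H,N,Q,R,S,Y} ∋ R.
size 1: {F}, {H}, {N} …(+4); under {F} M still reaches {H,N,Q,R} ∋ R.
{H,Q}: M⊥R given {H,Q} in G with M→· removed — back-door holds.
P(R|do(M)) = Σ_{H,Q} P(R|M,H,Q)·P(H,Q).

P(R|do(M)): backdoor, adjust for {H, Q}.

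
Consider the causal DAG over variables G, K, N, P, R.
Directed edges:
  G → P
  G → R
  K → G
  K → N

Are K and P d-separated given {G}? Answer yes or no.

Bayes-Ball from K | {G} reaches {N}.
P ∉ reach(K|{G}) ⇒ K ⊥ P | {G}.

Yes — K ⊥ P | {G}.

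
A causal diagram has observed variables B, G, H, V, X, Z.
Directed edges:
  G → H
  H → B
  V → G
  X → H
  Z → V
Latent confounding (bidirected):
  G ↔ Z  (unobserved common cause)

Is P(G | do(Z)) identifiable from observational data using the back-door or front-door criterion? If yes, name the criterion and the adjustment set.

P(G|do(Z)): frontdoor, adjust for {V}.

desc(Z)\{Z}={B,G,H,V}; candidates ⊆ {X}.
Z↔G: latent back-door arc(s) into Z.
size 0: {}; under {} Z still reaches {B,G,H} ∋ G.
size 1: {X}; under {X} Z still reaches {B,G,H} ∋ G.
Z↔G cannot be blocked by any observed set — no back-door set.
{V}: (i) intercepts every directed Z→G path; (ii) no back-door Z→{V}; (iii) {Z} blocks every back-door {V}→G. Front-door holds.
P(G|do(Z)) = Σ_{V} P(V|Z) Σ_{Z'} P(G|V,Z')P(Z').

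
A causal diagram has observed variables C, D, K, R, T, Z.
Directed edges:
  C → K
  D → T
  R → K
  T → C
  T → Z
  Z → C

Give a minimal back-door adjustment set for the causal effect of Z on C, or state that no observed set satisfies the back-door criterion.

Z→C: minimal back-door set {T}.

desc(Z)\{Z}={C,K}; candidates ⊆ {D,R,T}.
size 0: {}; under {} Z still reaches {C,D,K,T} ∋ C.
{T}: Z⊥C given {T} in G with Z→· removed — back-door holds.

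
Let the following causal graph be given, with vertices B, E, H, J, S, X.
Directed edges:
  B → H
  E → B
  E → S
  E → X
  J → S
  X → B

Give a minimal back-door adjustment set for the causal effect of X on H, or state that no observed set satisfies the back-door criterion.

desc(X)\{X}={B,H}; candidates ⊆ {E,J,S}.
size 0: {}; under {} X still reaches {B,E,H,S} ∋ H.
{E}: X⊥H given {E} in G with X→· removed — back-door holds.

X→H: minimal back-door set {E}.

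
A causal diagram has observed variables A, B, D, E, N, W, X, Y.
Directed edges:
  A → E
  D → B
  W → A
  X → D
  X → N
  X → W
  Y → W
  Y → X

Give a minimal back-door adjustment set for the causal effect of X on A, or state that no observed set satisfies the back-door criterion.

desc(X)\{X}={A,B,D,E,N,W}; candidates ⊆ {Y}.
size 0: {}; under {} X still reaches {A,E,W,Y} ∋ A.
{Y}: X⊥A given {Y} in G with X→· removed — back-door holds.

X→A: minimal back-door set {Y}.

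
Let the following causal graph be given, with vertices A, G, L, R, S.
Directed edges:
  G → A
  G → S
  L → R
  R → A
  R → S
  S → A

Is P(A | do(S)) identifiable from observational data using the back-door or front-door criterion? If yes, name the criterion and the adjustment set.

P(A|do(S)): backdoor, adjust for {G, R}.

desc(S)\{S}={A}; candidates ⊆ {G,L,R}.
size 0: {}; under {} S still reaches {A,G,L,R} ∋ A.
size 1: {G}, {L}, {R}; under {G} S still reaches {A,L,R} ∋ A.
{G,R}: S⊥A given {G,R} in G with S→· removed — back-door holds.
P(A|do(S)) = Σ_{G,R} P(A|S,G,R)·P(G,R).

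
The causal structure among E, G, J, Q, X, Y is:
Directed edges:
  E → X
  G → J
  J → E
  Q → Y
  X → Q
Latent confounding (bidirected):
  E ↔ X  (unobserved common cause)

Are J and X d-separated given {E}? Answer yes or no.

No — J and X are d-connected given {E}.

Bayes-Ball from J | {E} reaches {G,Q,X,Y}.
X ∈ reach(J|{E}) ⇒ J ⊥̸ X | {E}.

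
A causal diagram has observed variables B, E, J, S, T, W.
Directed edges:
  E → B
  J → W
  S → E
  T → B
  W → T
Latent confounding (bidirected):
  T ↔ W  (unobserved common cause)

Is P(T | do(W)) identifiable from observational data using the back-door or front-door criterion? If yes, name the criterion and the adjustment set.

P(T|do(W)): not identifiable (no BD/FD set).

desc(W)\{W}={B,T}; candidates ⊆ {E,J,S}.
W↔T: latent back-door arc(s) into W.
size 0: {}; under {} W still reaches {B,J,T} ∋ T.
size 1: {E}, {J}, {S}; under {E} W still reaches {B,J,T} ∋ T.
size 2: {E,J}, {E,S}, {J,S}; under {E,J} W still reaches {B,T} ∋ T.
W↔T cannot be blocked by any observed set — no back-door set.
No mediator lies on a directed W→…→T path.
Neither criterion identifies P(T|do(W)) in this graph.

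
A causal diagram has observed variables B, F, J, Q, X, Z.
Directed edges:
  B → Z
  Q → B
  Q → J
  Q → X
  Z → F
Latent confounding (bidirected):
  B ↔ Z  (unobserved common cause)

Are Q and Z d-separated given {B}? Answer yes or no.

No — Q and Z are d-connected given {B}.

Bayes-Ball from Q | {B} reaches {F,J,X,Z}.
Z ∈ reach(Q|{B}) ⇒ Q ⊥̸ Z | {B}.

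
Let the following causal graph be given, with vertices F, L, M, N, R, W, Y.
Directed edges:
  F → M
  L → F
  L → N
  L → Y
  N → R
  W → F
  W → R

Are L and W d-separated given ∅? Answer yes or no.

Yes — L ⊥ W | ∅.

Bayes-Ball from L | ∅ reaches {F,M,N,R,Y}.
W ∉ reach(L|∅) ⇒ L ⊥ W | ∅.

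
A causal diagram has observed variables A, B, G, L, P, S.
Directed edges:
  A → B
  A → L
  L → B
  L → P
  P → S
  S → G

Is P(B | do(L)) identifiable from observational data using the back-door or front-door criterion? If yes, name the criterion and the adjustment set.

P(B|do(L)): backdoor, adjust for {A}.

desc(L)\{L}={B,G,P,S}; candidates ⊆ {A}.
size 0: {}; under {} L still reaches {A,B} ∋ B.
{A}: L⊥B given {A} in G with L→· removed — back-door holds.
P(B|do(L)) = Σ_{A} P(B|L,A)·P(A).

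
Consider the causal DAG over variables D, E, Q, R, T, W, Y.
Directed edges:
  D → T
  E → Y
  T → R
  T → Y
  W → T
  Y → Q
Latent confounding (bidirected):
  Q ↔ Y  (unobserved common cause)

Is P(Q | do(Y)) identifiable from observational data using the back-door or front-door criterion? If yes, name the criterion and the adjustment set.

desc(Y)\{Y}={Q}; candidates ⊆ {D,E,R,T,W}.
Y↔Q: latent back-door arc(s) into Y.
size 0: {}; under {} Y still reaches {D,E,Q,R,T,W} ∋ Q.
size 1: {D}, {E}, {R} …(+2); under {D} Y still reaches {E,Q,R,T,W} ∋ Q.
size 2: {D,E}, {D,R}, {D,T} …(+7); under {D,E} Y still reaches {Q,R,T,W} ∋ Q.
Y↔Q cannot be blocked by any observed set — no back-door set.
No mediator lies on a directed Y→…→Q path.
Neither criterion identifies P(Q|do(Y)) in this graph.

P(Q|do(Y)): not identifiable (no BD/FD set).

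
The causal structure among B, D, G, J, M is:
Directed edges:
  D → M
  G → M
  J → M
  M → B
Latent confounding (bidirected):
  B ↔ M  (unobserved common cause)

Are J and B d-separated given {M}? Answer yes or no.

Bayes-Ball from J | {M} reaches {B,D,G}.
B ∈ reach(J|{M}) ⇒ J ⊥̸ B | {M}.

No — J and B are d-connected given {M}.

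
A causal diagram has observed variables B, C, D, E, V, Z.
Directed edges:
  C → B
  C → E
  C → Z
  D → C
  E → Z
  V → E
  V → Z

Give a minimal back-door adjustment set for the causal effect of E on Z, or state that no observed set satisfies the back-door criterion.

desc(E)\{E}={Z}; candidates ⊆ {B,C,D,V}.
size 0: {}; under {} E still reaches {B,C,D,V,Z} ∋ Z.
size 1: {B}, {C}, {D} …(+1); under {B} E still reaches {C,D,V,Z} ∋ Z.
{C,V}: E⊥Z given {C,V} in G with E→· removed — back-door holds.

E→Z: minimal back-door set {C, V}.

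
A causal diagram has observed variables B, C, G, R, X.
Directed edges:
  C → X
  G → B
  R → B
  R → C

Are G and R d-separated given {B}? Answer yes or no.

Bayes-Ball from G | {B} reaches {C,R,X}.
R ∈ reach(G|{B}) ⇒ G ⊥̸ R | {B}.

No — G and R are d-connected given {B}.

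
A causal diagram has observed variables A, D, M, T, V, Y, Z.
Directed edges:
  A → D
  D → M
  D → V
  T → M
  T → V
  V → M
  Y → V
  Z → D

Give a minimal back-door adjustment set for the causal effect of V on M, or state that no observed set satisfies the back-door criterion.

desc(V)\{V}={M}; candidates ⊆ {A,D,T,Y,Z}.
size 0: {}; under {} V still reaches {A,D,M,T,Y,Z} ∋ M.
size 1: {A}, {D}, {T} …(+2); under {A} V still reaches {D,M,T,Y,Z} ∋ M.
{D,T}: V⊥M given {D,T} in G with V→· removed — back-door holds.

V→M: minimal back-door set {D, T}.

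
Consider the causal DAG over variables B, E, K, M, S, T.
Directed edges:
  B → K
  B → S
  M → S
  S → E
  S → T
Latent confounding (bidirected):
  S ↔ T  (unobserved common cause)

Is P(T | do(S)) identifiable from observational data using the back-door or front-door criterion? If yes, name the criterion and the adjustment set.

P(T|do(S)): not identifiable (no BD/FD set).

desc(S)\{S}={E,T}; candidates ⊆ {B,K,M}.
S↔T: latent back-door arc(s) into S.
size 0: {}; under {} S still reaches {B,K,M,T} ∋ T.
size 1: {B}, {K}, {M}; under {B} S still reaches {M,T} ∋ T.
size 2: {B,K}, {B,M}, {K,M}; under {B,K} S still reaches {M,T} ∋ T.
S↔T cannot be blocked by any observed set — no back-door set.
No mediator lies on a directed S→…→T path.
Neither criterion identifies P(T|do(S)) in this graph.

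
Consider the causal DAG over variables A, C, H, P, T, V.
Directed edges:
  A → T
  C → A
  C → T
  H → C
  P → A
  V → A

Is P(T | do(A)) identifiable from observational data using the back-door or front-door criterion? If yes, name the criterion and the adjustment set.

P(T|do(A)): backdoor, adjust for {C}.

desc(A)\{A}={T}; candidates ⊆ {C,H,P,V}.
size 0: {}; under {} A still reaches {C,H,P,T,V} ∋ T.
{C}: A⊥T given {C} in G with A→· removed — back-door holds.
P(T|do(A)) = Σ_{C} P(T|A,C)·P(C).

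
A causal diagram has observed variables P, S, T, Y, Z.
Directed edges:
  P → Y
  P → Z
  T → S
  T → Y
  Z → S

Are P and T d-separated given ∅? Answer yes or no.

Bayes-Ball from P | ∅ reaches {S,Y,Z}.
T ∉ reach(P|∅) ⇒ P ⊥ T | ∅.

Yes — P ⊥ T | ∅.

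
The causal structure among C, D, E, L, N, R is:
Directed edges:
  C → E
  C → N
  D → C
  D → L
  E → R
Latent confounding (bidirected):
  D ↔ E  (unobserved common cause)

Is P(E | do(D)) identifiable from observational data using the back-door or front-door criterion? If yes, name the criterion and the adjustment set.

P(E|do(D)): frontdoor, adjust for {C}.

desc(D)\{D}={C,E,L,N,R}; candidates ⊆ {—}.
D↔E: latent back-door arc(s) into D.
size 0: {}; under {} D still reaches {E,R} ∋ E.
D↔E cannot be blocked by any observed set — no back-door set.
{C}: (i) intercepts every directed D→E path; (ii) no back-door D→{C}; (iii) {D} blocks every back-door {C}→E. Front-door holds.
P(E|do(D)) = Σ_{C} P(C|D) Σ_{D'} P(E|C,D')P(D').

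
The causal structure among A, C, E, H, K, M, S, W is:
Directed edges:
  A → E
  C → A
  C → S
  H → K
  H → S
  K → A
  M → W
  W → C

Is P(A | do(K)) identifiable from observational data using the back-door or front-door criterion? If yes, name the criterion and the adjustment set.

desc(K)\{K}={A,E}; candidates ⊆ {C,H,M,S,W}.
∅: K⊥A given ∅ in G with K→· removed — back-door holds.
P(A|do(K)) = P(A|K) — no adjustment needed.

P(A|do(K)): backdoor, adjust for ∅.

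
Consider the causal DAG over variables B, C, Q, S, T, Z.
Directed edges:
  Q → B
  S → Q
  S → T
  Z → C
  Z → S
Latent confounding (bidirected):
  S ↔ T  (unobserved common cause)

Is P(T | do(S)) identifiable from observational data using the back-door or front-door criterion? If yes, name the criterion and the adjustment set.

desc(S)\{S}={B,Q,T}; candidates ⊆ {C,Z}.
S↔T: latent back-door arc(s) into S.
size 0: {}; under {} S still reaches {C,T,Z} ∋ T.
size 1: {C}, {Z}; under {C} S still reaches {T,Z} ∋ T.
size 2: {C,Z}; under {C,Z} S still reaches {T} ∋ T.
S↔T cannot be blocked by any observed set — no back-door set.
No mediator lies on a directed S→…→T path.
Neither criterion identifies P(T|do(S)) in this graph.

P(T|do(S)): not identifiable (no BD/FD set).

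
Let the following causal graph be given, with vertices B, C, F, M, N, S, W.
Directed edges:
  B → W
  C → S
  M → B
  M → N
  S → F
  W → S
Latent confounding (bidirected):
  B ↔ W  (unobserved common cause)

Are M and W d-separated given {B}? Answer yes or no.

No — M and W are d-connected given {B}.

Bayes-Ball from M | {B} reaches {F,N,S,W}.
W ∈ reach(M|{B}) ⇒ M ⊥̸ W | {B}.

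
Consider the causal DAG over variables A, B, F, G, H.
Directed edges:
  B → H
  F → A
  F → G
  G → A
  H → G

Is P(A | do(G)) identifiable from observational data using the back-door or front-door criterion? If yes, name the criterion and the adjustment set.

desc(G)\{G}={A}; candidates ⊆ {B,F,H}.
size 0: {}; under {} G still reaches {A,B,F,H} ∋ A.
{F}: G⊥A given {F} in G with G→· removed — back-door holds.
P(A|do(G)) = Σ_{F} P(A|G,F)·P(F).

P(A|do(G)): backdoor, adjust for {F}.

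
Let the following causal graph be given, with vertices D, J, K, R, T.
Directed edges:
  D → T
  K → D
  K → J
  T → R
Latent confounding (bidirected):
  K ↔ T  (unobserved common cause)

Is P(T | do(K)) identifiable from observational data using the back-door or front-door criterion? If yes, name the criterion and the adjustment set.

P(T|do(K)): frontdoor, adjust for {D}.

desc(K)\{K}={D,J,R,T}; candidates ⊆ {—}.
K↔T: latent back-door arc(s) into K.
size 0: {}; under {} K still reaches {R,T} ∋ T.
K↔T cannot be blocked by any observed set — no back-door set.
{D}: (i) intercepts every directed K→T path; (ii) no back-door K→{D}; (iii) {K} blocks every back-door {D}→T. Front-door holds.
P(T|do(K)) = Σ_{D} P(D|K) Σ_{K'} P(T|D,K')P(K').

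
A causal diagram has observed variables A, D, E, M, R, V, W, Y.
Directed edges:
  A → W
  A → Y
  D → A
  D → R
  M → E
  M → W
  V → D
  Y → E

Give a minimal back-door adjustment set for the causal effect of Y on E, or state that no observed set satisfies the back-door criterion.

Y→E: minimal back-door set ∅.

desc(Y)\{Y}={E}; candidates ⊆ {A,D,M,R,V,W}.
∅: Y⊥E given ∅ in G with Y→· removed — back-door holds.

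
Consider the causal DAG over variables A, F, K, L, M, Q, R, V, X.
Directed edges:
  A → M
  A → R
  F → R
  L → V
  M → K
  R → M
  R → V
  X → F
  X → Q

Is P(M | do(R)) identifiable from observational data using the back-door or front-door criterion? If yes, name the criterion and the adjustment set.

desc(R)\{R}={K,M,V}; candidates ⊆ {A,F,L,Q,X}.
size 0: {}; under {} R still reaches {A,F,K,M,Q,X} ∋ M.
{A}: R⊥M given {A} in G with R→· removed — back-door holds.
P(M|do(R)) = Σ_{A} P(M|R,A)·P(A).

P(M|do(R)): backdoor, adjust for {A}.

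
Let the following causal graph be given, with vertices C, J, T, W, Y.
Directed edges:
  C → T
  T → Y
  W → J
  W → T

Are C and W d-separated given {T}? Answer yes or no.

Bayes-Ball from C | {T} reaches {J,W}.
W ∈ reach(C|{T}) ⇒ C ⊥̸ W | {T}.

No — C and W are d-connected given {T}.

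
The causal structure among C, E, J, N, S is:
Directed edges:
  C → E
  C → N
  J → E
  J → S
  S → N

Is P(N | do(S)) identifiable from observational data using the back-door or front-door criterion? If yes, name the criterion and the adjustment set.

desc(S)\{S}={N}; candidates ⊆ {C,E,J}.
∅: S⊥N given ∅ in G with S→· removed — back-door holds.
P(N|do(S)) = P(N|S) — no adjustment needed.

P(N|do(S)): backdoor, adjust for ∅.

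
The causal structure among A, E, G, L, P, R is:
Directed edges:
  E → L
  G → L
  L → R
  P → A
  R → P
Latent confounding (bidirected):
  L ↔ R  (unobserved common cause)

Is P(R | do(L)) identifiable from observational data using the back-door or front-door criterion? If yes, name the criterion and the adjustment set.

desc(L)\{L}={A,P,R}; candidates ⊆ {E,G}.
L↔R: latent back-door arc(s) into L.
size 0: {}; under {} L still reaches {A,E,G,P,R} ∋ R.
size 1: {E}, {G}; under {E} L still reaches {A,G,P,R} ∋ R.
size 2: {E,G}; under {E,G} L still reaches {A,P,R} ∋ R.
L↔R cannot be blocked by any observed set — no back-door set.
No mediator lies on a directed L→…→R path.
Neither criterion identifies P(R|do(L)) in this graph.

P(R|do(L)): not identifiable (no BD/FD set).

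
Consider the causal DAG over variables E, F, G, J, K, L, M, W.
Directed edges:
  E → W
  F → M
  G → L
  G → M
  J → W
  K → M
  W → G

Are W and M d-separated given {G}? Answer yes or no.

Yes — W ⊥ M | {G}.

Bayes-Ball from W | {G} reaches {E,J}.
M ∉ reach(W|{G}) ⇒ W ⊥ M | {G}.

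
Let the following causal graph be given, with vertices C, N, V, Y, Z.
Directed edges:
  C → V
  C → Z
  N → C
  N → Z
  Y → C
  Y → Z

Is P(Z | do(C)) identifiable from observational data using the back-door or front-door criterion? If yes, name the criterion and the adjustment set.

P(Z|do(C)): backdoor, adjust for {N, Y}.

desc(C)\{C}={V,Z}; candidates ⊆ {N,Y}.
size 0: {}; under {} C still reaches {N,Y,Z} ∋ Z.
size 1: {N}, {Y}; under {N} C still reaches {Y,Z} ∋ Z.
{N,Y}: C⊥Z given {N,Y} in G with C→· removed — back-door holds.
P(Z|do(C)) = Σ_{N,Y} P(Z|C,N,Y)·P(N,Y).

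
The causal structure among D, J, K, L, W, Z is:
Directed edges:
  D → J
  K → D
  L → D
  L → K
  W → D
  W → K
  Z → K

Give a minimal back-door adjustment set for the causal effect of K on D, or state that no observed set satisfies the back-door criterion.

K→D: minimal back-door set {L, W}.

desc(K)\{K}={D,J}; candidates ⊆ {L,W,Z}.
size 0: {}; under {} K still reaches {D,J,L,W,Z} ∋ D.
size 1: {L}, {W}, {Z}; under {L} K still reaches {D,J,W,Z} ∋ D.
{L,W}: K⊥D given {L,W} in G with K→· removed — back-door holds.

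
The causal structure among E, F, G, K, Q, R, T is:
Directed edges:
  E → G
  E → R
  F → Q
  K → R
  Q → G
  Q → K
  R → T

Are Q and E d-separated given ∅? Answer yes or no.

Bayes-Ball from Q | ∅ reaches {F,G,K,R,T}.
E ∉ reach(Q|∅) ⇒ Q ⊥ E | ∅.

Yes — Q ⊥ E | ∅.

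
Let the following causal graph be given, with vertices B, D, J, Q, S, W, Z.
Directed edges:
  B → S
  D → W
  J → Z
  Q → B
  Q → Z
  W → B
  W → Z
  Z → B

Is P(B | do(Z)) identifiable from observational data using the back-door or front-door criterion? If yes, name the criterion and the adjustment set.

P(B|do(Z)): backdoor, adjust for {Q, W}.

desc(Z)\{Z}={B,S}; candidates ⊆ {D,J,Q,W}.
size 0: {}; under {} Z still reaches {B,D,J,Q,S,W} ∋ B.
size 1: {D}, {J}, {Q} …(+1); under {D} Z still reaches {B,J,Q,S,W} ∋ B.
{Q,W}: Z⊥B given {Q,W} in G with Z→· removed — back-door holds.
P(B|do(Z)) = Σ_{Q,W} P(B|Z,Q,W)·P(Q,W).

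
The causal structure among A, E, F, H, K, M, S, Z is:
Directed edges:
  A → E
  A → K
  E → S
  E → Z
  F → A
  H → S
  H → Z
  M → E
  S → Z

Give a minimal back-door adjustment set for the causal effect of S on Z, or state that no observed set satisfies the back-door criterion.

S→Z: minimal back-door set {E, H}.

desc(S)\{S}={Z}; candidates ⊆ {A,E,F,H,K,M}.
size 0: {}; under {} S still reaches {A,E,F,H,K,M,Z} ∋ Z.
size 1: {A}, {E}, {F} …(+3); under {A} S still reaches {E,H,M,Z} ∋ Z.
{E,H}: S⊥Z given {E,H} in G with S→· removed — back-door holds.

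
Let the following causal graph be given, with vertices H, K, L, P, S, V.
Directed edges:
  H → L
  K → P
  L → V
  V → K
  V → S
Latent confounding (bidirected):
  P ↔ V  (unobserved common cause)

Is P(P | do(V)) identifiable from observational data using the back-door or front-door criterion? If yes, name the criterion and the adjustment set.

P(P|do(V)): frontdoor, adjust for {K}.

desc(V)\{V}={K,P,S}; candidates ⊆ {H,L}.
V↔P: latent back-door arc(s) into V.
size 0: {}; under {} V still reaches {H,L,P} ∋ P.
size 1: {H}, {L}; under {H} V still reaches {L,P} ∋ P.
size 2: {H,L}; under {H,L} V still reaches {P} ∋ P.
V↔P cannot be blocked by any observed set — no back-door set.
{K}: (i) intercepts every directed V→P path; (ii) no back-door V→{K}; (iii) {V} blocks every back-door {K}→P. Front-door holds.
P(P|do(V)) = Σ_{K} P(K|V) Σ_{V'} P(P|K,V')P(V').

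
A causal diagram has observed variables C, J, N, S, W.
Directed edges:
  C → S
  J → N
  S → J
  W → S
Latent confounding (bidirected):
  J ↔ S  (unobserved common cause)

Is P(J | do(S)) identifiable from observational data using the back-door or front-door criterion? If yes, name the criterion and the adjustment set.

P(J|do(S)): not identifiable (no BD/FD set).

desc(S)\{S}={J,N}; candidates ⊆ {C,W}.
S↔J: latent back-door arc(s) into S.
size 0: {}; under {} S still reaches {C,J,N,W} ∋ J.
size 1: {C}, {W}; under {C} S still reaches {J,N,W} ∋ J.
size 2: {C,W}; under {C,W} S still reaches {J,N} ∋ J.
S↔J cannot be blocked by any observed set — no back-door set.
No mediator lies on a directed S→…→J path.
Neither criterion identifies P(J|do(S)) in this graph.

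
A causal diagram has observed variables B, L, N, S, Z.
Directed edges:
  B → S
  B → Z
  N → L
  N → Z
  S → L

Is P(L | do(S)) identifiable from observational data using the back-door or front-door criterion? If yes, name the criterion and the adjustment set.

P(L|do(S)): backdoor, adjust for ∅.

desc(S)\{S}={L}; candidates ⊆ {B,N,Z}.
∅: S⊥L given ∅ in G with S→· removed — back-door holds.
P(L|do(S)) = P(L|S) — no adjustment needed.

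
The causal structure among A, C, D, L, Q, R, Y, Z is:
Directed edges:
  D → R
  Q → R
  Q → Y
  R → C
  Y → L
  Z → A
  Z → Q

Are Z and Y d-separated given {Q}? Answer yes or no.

Yes — Z ⊥ Y | {Q}.

Bayes-Ball from Z | {Q} reaches {A}.
Y ∉ reach(Z|{Q}) ⇒ Z ⊥ Y | {Q}.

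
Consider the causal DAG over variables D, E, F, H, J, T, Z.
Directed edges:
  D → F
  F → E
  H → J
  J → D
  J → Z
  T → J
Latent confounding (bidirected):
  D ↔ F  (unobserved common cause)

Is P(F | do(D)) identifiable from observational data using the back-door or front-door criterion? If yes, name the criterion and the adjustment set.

desc(D)\{D}={E,F}; candidates ⊆ {H,J,T,Z}.
D↔F: latent back-door arc(s) into D.
size 0: {}; under {} D still reaches {E,F,H,J,T,Z} ∋ F.
size 1: {H}, {J}, {T} …(+1); under {H} D still reaches {E,F,J,T,Z} ∋ F.
size 2: {H,J}, {H,T}, {H,Z} …(+3); under {H,J} D still reaches {E,F} ∋ F.
D↔F cannot be blocked by any observed set — no back-door set.
No mediator lies on a directed D→…→F path.
Neither criterion identifies P(F|do(D)) in this graph.

P(F|do(D)): not identifiable (no BD/FD set).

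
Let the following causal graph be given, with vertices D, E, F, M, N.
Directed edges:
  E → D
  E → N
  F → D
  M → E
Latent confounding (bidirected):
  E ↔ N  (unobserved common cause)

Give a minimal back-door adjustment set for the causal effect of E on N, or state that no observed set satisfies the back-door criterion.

E→N: no observed back-door set.

desc(E)\{E}={D,N}; candidates ⊆ {F,M}.
E↔N: latent back-door arc(s) into E.
size 0: {}; under {} E still reaches {M,N} ∋ N.
size 1: {F}, {M}; under {F} E still reaches {M,N} ∋ N.
size 2: {F,M}; under {F,M} E still reaches {N} ∋ N.
E↔N cannot be blocked by any observed set — no back-door set.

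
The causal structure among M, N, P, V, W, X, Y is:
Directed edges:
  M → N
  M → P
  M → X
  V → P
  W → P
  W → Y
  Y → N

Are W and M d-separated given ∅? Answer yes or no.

Bayes-Ball from W | ∅ reaches {N,P,Y}.
M ∉ reach(W|∅) ⇒ W ⊥ M | ∅.

Yes — W ⊥ M | ∅.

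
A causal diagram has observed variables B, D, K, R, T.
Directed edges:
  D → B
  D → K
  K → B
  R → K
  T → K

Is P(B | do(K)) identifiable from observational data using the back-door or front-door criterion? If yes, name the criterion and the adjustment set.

desc(K)\{K}={B}; candidates ⊆ {D,R,T}.
size 0: {}; under {} K still reaches {B,D,R,T} ∋ B.
{D}: K⊥B given {D} in G with K→· removed — back-door holds.
P(B|do(K)) = Σ_{D} P(B|K,D)·P(D).

P(B|do(K)): backdoor, adjust for {D}.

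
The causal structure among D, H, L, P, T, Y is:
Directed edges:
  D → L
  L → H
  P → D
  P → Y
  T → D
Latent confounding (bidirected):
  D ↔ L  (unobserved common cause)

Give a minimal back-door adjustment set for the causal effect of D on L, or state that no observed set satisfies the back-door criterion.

D→L: no observed back-door set.

desc(D)\{D}={H,L}; candidates ⊆ {P,T,Y}.
D↔L: latent back-door arc(s) into D.
size 0: {}; under {} D still reaches {H,L,P,T,Y} ∋ L.
size 1: {P}, {T}, {Y}; under {P} D still reaches {H,L,T} ∋ L.
size 2: {P,T}, {P,Y}, {T,Y}; under {P,T} D still reaches {H,L} ∋ L.
D↔L cannot be blocked by any observed set — no back-door set.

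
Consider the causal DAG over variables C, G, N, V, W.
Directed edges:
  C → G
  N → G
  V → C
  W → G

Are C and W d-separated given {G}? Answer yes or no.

No — C and W are d-connected given {G}.

Bayes-Ball from C | {G} reaches {N,V,W}.
W ∈ reach(C|{G}) ⇒ C ⊥̸ W | {G}.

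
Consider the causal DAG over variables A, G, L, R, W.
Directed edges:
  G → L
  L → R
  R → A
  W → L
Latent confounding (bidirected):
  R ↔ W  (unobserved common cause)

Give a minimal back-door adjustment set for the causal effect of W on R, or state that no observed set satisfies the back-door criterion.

W→R: no observed back-door set.

desc(W)\{W}={A,L,R}; candidates ⊆ {G}.
W↔R: latent back-door arc(s) into W.
size 0: {}; under {} W still reaches {A,R} ∋ R.
size 1: {G}; under {G} W still reaches {A,R} ∋ R.
W↔R cannot be blocked by any observed set — no back-door set.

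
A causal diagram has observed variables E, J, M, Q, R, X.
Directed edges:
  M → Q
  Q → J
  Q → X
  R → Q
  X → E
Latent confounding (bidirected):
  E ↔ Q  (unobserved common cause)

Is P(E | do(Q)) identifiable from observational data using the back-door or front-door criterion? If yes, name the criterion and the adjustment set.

P(E|do(Q)): frontdoor, adjust for {X}.

desc(Q)\{Q}={E,J,X}; candidates ⊆ {M,R}.
Q↔E: latent back-door arc(s) into Q.
size 0: {}; under {} Q still reaches {E,M,R} ∋ E.
size 1: {M}, {R}; under {M} Q still reaches {E,R} ∋ E.
size 2: {M,R}; under {M,R} Q still reaches {E} ∋ E.
Q↔E cannot be blocked by any observed set — no back-door set.
{X}: (i) intercepts every directed Q→E path; (ii) no back-door Q→{X}; (iii) {Q} blocks every back-door {X}→E. Front-door holds.
P(E|do(Q)) = Σ_{X} P(X|Q) Σ_{Q'} P(E|X,Q')P(Q').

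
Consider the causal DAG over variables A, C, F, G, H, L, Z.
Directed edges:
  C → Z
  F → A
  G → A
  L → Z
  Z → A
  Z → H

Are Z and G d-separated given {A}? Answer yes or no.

No — Z and G are d-connected given {A}.

Bayes-Ball from Z | {A} reaches {C,F,G,H,L}.
G ∈ reach(Z|{A}) ⇒ Z ⊥̸ G | {A}.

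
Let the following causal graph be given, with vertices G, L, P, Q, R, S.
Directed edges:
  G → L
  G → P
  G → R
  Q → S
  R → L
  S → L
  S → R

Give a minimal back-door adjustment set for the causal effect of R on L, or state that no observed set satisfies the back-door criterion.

desc(R)\{R}={L}; candidates ⊆ {G,P,Q,S}.
size 0: {}; under {} R still reaches {G,L,P,Q,S} ∋ L.
size 1: {G}, {P}, {Q} …(+1); under {G} R still reaches {L,Q,S} ∋ L.
{G,S}: R⊥L given {G,S} in G with R→· removed — back-door holds.

R→L: minimal back-door set {G, S}.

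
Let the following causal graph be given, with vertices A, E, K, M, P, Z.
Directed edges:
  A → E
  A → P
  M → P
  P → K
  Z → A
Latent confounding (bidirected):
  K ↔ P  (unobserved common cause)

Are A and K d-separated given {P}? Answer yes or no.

Bayes-Ball from A | {P} reaches {E,K,M,Z}.
K ∈ reach(A|{P}) ⇒ A ⊥̸ K | {P}.

No — A and K are d-connected given {P}.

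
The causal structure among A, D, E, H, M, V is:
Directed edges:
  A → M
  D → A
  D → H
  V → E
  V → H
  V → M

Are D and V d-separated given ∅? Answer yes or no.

Bayes-Ball from D | ∅ reaches {A,H,M}.
V ∉ reach(D|∅) ⇒ D ⊥ V | ∅.

Yes — D ⊥ V | ∅.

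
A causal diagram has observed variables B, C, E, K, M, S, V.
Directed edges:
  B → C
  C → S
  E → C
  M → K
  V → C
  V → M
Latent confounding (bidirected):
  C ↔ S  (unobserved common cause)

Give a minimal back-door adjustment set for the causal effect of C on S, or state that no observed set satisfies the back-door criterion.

C→S: no observed back-door set.

desc(C)\{C}={S}; candidates ⊆ {B,E,K,M,V}.
C↔S: latent back-door arc(s) into C.
size 0: {}; under {} C still reaches {B,E,K,M,S,V} ∋ S.
size 1: {B}, {E}, {K} …(+2); under {B} C still reaches {E,K,M,S,V} ∋ S.
size 2: {B,E}, {B,K}, {B,M} …(+7); under {B,E} C still reaches {K,M,S,V} ∋ S.
C↔S cannot be blocked by any observed set — no back-door set.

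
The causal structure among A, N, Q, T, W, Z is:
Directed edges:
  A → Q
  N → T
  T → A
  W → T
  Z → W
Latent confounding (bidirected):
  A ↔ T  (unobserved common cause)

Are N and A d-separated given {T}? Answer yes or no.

Bayes-Ball from N | {T} reaches {A,Q,W,Z}.
A ∈ reach(N|{T}) ⇒ N ⊥̸ A | {T}.

No — N and A are d-connected given {T}.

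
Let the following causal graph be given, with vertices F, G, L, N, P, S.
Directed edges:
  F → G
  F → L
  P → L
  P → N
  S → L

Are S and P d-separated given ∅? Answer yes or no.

Yes — S ⊥ P | ∅.

Bayes-Ball from S | ∅ reaches {L}.
P ∉ reach(S|∅) ⇒ S ⊥ P | ∅.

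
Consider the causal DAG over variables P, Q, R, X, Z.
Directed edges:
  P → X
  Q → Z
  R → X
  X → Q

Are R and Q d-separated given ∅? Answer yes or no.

No — R and Q are d-connected given ∅.

Bayes-Ball from R | ∅ reaches {Q,X,Z}.
Q ∈ reach(R|∅) ⇒ R ⊥̸ Q | ∅.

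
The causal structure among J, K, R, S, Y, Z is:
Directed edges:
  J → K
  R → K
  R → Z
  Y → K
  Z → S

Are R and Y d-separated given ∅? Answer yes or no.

Bayes-Ball from R | ∅ reaches {K,S,Z}.
Y ∉ reach(R|∅) ⇒ R ⊥ Y | ∅.

Yes — R ⊥ Y | ∅.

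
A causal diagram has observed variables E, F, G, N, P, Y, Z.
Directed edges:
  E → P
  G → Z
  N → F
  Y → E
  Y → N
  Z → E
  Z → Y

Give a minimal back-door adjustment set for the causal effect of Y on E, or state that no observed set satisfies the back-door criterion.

desc(Y)\{Y}={E,F,N,P}; candidates ⊆ {G,Z}.
size 0: {}; under {} Y still reaches {E,G,P,Z} ∋ E.
{Z}: Y⊥E given {Z} in G with Y→· removed — back-door holds.

Y→E: minimal back-door set {Z}.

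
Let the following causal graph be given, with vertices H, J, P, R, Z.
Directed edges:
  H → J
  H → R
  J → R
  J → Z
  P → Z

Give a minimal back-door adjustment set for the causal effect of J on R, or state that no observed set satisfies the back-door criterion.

J→R: minimal back-door set {H}.

desc(J)\{J}={R,Z}; candidates ⊆ {H,P}.
size 0: {}; under {} J still reaches {H,R} ∋ R.
{H}: J⊥R given {H} in G with J→· removed — back-door holds.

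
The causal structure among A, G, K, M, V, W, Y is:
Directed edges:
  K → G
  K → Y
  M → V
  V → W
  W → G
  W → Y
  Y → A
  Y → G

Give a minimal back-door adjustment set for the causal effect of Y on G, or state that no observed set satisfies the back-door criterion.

Y→G: minimal back-door set {K, W}.

desc(Y)\{Y}={A,G}; candidates ⊆ {K,M,V,W}.
size 0: {}; under {} Y still reaches {G,K,M,V,W} ∋ G.
size 1: {K}, {M}, {V} …(+1); under {K} Y still reaches {G,M,V,W} ∋ G.
{K,W}: Y⊥G given {K,W} in G with Y→· removed — back-door holds.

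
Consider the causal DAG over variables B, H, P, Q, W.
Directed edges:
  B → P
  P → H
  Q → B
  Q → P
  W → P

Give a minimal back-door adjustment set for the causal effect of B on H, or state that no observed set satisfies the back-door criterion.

B→H: minimal back-door set {Q}.

desc(B)\{B}={H,P}; candidates ⊆ {Q,W}.
size 0: {}; under {} B still reaches {H,P,Q} ∋ H.
{Q}: B⊥H given {Q} in G with B→· removed — back-door holds.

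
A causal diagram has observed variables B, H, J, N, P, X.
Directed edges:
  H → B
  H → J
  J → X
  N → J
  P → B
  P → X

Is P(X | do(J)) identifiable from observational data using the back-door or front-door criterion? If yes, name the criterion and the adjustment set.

desc(J)\{J}={X}; candidates ⊆ {B,H,N,P}.
∅: J⊥X given ∅ in G with J→· removed — back-door holds.
P(X|do(J)) = P(X|J) — no adjustment needed.

P(X|do(J)): backdoor, adjust for ∅.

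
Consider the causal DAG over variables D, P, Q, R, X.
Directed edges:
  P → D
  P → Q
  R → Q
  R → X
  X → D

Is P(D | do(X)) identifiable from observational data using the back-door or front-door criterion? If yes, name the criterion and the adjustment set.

desc(X)\{X}={D}; candidates ⊆ {P,Q,R}.
∅: X⊥D given ∅ in G with X→· removed — back-door holds.
P(D|do(X)) = P(D|X) — no adjustment needed.

P(D|do(X)): backdoor, adjust for ∅.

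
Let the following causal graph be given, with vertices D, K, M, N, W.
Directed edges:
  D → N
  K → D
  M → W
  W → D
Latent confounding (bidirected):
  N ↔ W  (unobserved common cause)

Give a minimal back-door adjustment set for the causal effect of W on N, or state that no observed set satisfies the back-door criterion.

W→N: no observed back-door set.

desc(W)\{W}={D,N}; candidates ⊆ {K,M}.
W↔N: latent back-door arc(s) into W.
size 0: {}; under {} W still reaches {M,N} ∋ N.
size 1: {K}, {M}; under {K} W still reaches {M,N} ∋ N.
size 2: {K,M}; under {K,M} W still reaches {N} ∋ N.
W↔N cannot be blocked by any observed set — no back-door set.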